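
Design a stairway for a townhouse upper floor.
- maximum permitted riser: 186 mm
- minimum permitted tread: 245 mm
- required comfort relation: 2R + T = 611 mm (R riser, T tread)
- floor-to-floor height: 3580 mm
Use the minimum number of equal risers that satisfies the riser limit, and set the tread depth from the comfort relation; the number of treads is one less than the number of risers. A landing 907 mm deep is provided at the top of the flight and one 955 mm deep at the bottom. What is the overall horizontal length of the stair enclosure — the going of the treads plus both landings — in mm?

6669 mm

3580 / 186 = 19.25, so 20 risers are needed.
R = 3580 ÷ 20 = 179 mm.
Tread T = 611 − 2 × 179 = 253 mm (≥ 245 mm).
20 risers give 19 treads; going = 19 × 253 = 4807 mm.
Enclosure = 4807 + 907 + 955 = 6669 mm.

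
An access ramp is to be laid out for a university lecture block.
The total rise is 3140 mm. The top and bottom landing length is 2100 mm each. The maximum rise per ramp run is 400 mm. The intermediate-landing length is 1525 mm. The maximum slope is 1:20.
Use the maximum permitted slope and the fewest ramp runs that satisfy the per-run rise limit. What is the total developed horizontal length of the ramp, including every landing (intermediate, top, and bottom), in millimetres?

77675 mm

3140 / 400 = 7.85, so 8 ramp runs are needed. That means 7 intermediate landings.
Horizontal run for 3140 mm of rise at 1:20 is 3140 × 20 = 62800 mm.
7 intermediate landings contribute 7 × 1525 = 10675 mm.
Top and bottom landings: 2 × 2100 = 4200 mm.
Total = 62800 + 10675 + 4200 = 77675 mm.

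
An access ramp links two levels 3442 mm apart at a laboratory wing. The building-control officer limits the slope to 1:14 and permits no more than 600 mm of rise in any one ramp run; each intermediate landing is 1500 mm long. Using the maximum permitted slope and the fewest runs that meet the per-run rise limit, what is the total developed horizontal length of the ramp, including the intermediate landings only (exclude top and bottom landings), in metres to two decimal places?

3442 / 600 = 5.74, so 6 ramp runs are needed. That means 5 intermediate landings.
Horizontal run for 3442 mm of rise at 1:14 is 3442 × 14 = 48188 mm.
Intermediate landings: 5 × 1500 = 7500 mm.
Total developed length = 48188 + 7500 = 55688 mm.
= 55.69 m.

55.69 m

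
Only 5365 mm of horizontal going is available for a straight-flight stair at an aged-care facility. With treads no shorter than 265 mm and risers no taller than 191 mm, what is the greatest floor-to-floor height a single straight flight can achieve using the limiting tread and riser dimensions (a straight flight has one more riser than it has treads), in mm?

4011 mm

Treads that fit: ⌊5365 / 265⌋ = 20.
Risers = treads + 1 = 21.
Maximum height = 21 × 191 = 4011 mm.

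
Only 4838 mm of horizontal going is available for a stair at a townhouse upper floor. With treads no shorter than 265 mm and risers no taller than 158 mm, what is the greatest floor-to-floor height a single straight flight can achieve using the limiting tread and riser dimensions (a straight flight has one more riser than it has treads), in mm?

3002 mm

4838 / 265 = 18.26, so 18 treads fit.
Risers = treads + 1 = 19.
Maximum height = 19 × 158 = 3002 mm.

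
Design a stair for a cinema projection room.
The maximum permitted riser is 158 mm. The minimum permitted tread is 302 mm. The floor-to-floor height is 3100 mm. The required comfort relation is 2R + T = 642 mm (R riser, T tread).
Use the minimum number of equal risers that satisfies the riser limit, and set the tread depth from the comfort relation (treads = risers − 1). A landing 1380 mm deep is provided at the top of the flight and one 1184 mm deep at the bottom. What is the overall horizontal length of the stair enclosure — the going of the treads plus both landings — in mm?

3100 / 158 = 19.620 → round up to 20 risers.
R = 3100 ÷ 20 = 155 mm.
From 2R + T = 642: T = 642 − 310 = 332 mm.
Treads = 20 − 1 = 19; going = 19 × 332 = 6308 mm.
Add landings: 6308 + 1380 + 1184 = 8872 mm.

8872 mm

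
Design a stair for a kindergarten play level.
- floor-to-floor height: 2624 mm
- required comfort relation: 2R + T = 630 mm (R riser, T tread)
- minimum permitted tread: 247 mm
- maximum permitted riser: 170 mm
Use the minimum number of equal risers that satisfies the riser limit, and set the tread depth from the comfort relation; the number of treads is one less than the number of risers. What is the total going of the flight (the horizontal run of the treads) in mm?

⌈2624/170⌉ = 16 risers.
Riser R = 2624 / 16 = 164 mm, within the 170 mm limit.
Tread T = 630 − 2 × 164 = 302 mm (≥ 247 mm).
16 risers give 15 treads; going = 15 × 302 = 4530 mm.

4530 mm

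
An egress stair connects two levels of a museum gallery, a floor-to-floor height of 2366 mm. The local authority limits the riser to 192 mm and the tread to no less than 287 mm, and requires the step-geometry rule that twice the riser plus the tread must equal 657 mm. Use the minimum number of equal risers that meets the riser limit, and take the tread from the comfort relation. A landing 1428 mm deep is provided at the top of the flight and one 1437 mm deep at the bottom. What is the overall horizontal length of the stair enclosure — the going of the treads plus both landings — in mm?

2366 / 192 = 12.323 → round up to 13 risers.
Each riser is 2366/13 = 182 mm (≤ 192 mm).
T = 657 − 2·182 = 293 mm, which satisfies the 287 mm minimum.
Treads = 13 − 1 = 12; going = 12 × 293 = 3516 mm.
Add landings: 3516 + 1428 + 1437 = 6381 mm.

6381 mm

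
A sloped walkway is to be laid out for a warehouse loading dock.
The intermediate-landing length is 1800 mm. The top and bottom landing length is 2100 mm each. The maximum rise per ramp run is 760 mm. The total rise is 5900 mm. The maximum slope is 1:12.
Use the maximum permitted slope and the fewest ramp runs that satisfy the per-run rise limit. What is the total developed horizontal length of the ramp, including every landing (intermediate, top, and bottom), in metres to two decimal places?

87.60 m

5900 / 760 = 7.763 → round up to 8 ramp runs. That means 7 intermediate landings.
Ramp run (horizontal) at 1:12: 5900 × 12 = 70800 mm.
Intermediate landings: 7 × 1800 = 12600 mm.
Top and bottom landings: 2 × 2100 = 4200 mm.
Total = 70800 + 12600 + 4200 = 87600 mm.
= 87.60 m.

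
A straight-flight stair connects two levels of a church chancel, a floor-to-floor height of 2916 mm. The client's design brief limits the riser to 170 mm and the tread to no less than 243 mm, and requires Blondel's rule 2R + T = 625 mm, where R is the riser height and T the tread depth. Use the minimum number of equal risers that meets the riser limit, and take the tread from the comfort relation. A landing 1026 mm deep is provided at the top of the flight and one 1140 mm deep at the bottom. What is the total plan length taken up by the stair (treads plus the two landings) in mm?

7283 mm

2916 / 170 = 17.153 → round up to 18 risers.
Riser R = 2916 / 18 = 162 mm, within the 170 mm limit.
Tread T = 625 − 2 × 162 = 301 mm (≥ 243 mm).
18 risers give 17 treads; going = 17 × 301 = 5117 mm.
Enclosure = 5117 + 1026 + 1140 = 7283 mm.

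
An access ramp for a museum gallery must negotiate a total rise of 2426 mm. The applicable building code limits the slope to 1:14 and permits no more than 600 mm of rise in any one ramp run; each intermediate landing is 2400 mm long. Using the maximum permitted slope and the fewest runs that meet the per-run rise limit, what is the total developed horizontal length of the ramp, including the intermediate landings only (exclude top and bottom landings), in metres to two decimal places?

2426 / 600 = 4.043 → round up to 5 ramp runs. That means 4 intermediate landings.
Ramp run (horizontal) at 1:14: 2426 × 14 = 33964 mm.
4 intermediate landings contribute 4 × 2400 = 9600 mm.
Developed length = 33964 + 9600 = 43564 mm.
= 43.56 m.

43.56 m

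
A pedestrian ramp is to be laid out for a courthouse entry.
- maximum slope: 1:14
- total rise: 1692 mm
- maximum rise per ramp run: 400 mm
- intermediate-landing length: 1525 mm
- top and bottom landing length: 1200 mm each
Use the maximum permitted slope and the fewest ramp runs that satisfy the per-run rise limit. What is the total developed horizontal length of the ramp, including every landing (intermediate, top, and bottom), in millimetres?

At most 400 each: 1692/400 = 4.23, giving 5 ramp runs. That means 4 intermediate landings.
Ramp run (horizontal) at 1:14: 1692 × 14 = 23688 mm.
Intermediate landings: 4 × 1525 = 6100 mm.
Top and bottom landings: 2 × 1200 = 2400 mm.
Total = 23688 + 6100 + 2400 = 32188 mm.

32188 mm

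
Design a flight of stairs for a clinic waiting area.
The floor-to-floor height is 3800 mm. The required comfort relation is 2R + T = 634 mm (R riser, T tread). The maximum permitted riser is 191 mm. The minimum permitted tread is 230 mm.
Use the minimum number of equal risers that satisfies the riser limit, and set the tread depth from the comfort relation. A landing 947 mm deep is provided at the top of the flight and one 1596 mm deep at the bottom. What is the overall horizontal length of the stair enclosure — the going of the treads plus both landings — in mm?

⌈3800/191⌉ = 20 risers.
Each riser is 3800/20 = 190 mm (≤ 191 mm).
T = 634 − 2·190 = 254 mm, which satisfies the 230 mm minimum.
20 risers give 19 treads; going = 19 × 254 = 4826 mm.
Enclosure = 4826 + 947 + 1596 = 7369 mm.

7369 mm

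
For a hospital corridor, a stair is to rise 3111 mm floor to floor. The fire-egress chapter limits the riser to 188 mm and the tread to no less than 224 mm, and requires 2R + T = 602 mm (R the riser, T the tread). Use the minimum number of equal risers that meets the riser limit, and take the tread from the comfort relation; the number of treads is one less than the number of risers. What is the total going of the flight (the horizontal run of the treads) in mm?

3776 mm

⌈3111/188⌉ = 17 risers.
Each riser is 3111/17 = 183 mm (≤ 188 mm).
From 2R + T = 602: T = 602 − 366 = 236 mm.
17 risers give 16 treads; going = 16 × 236 = 3776 mm.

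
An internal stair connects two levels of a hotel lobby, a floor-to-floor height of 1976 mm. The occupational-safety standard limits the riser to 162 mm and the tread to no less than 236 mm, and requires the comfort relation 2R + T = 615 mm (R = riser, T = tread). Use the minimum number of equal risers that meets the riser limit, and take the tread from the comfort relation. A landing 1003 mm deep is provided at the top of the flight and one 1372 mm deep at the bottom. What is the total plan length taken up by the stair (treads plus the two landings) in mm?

6107 mm

At most 162 each: 1976/162 = 12.20, giving 13 risers.
R = 1976 ÷ 13 = 152 mm.
From 2R + T = 615: T = 615 − 304 = 311 mm.
Treads = 13 − 1 = 12; going = 12 × 311 = 3732 mm.
Enclosure = 3732 + 1003 + 1372 = 6107 mm.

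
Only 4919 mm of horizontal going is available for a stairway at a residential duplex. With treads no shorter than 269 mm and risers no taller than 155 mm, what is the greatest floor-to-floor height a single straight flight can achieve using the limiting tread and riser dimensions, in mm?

4919 / 269 = 18.29, so 18 treads fit.
Risers = treads + 1 = 19.
Maximum height = 19 × 155 = 2945 mm.

2945 mm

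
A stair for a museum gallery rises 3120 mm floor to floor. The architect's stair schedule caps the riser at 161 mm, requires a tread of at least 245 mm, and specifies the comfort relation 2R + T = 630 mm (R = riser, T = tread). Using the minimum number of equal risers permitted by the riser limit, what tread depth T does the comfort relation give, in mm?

3120 / 161 = 19.379 → round up to 20 risers.
Each riser is 3120/20 = 156 mm (≤ 161 mm).
T = 630 − 2·156 = 318 mm, which satisfies the 245 mm minimum.

318 mm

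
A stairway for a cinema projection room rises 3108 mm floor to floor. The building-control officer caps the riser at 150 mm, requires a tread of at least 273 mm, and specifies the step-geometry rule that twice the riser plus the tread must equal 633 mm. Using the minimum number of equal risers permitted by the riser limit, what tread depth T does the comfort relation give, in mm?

3108 / 150 = 20.72, so 21 risers are needed.
Each riser is 3108/21 = 148 mm (≤ 150 mm).
From 2R + T = 633: T = 633 − 296 = 337 mm.

337 mm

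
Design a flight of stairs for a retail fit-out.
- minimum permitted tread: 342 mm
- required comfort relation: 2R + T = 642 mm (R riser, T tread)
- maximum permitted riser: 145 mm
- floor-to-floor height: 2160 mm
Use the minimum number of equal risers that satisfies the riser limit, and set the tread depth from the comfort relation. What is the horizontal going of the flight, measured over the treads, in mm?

4956 mm

⌈2160/145⌉ = 15 risers.
Riser R = 2160 / 15 = 144 mm, within the 145 mm limit.
Tread T = 642 − 2 × 144 = 354 mm (≥ 342 mm).
Treads = 15 − 1 = 14; going = 14 × 354 = 4956 mm.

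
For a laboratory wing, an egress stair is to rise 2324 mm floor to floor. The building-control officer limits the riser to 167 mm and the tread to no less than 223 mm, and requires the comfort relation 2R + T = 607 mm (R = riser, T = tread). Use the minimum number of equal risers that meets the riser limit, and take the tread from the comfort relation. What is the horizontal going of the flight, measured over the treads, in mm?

At most 167 each: 2324/167 = 13.92, giving 14 risers.
Each riser is 2324/14 = 166 mm (≤ 167 mm).
From 2R + T = 607: T = 607 − 332 = 275 mm.
Going = (14 − 1) × 275 = 3575 mm.

3575 mm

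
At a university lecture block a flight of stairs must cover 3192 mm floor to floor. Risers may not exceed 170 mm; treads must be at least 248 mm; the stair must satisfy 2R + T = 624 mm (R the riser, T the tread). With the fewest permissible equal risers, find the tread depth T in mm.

3192 / 170 = 18.776 → round up to 19 risers.
Each riser is 3192/19 = 168 mm (≤ 170 mm).
T = 624 − 2·168 = 288 mm, which satisfies the 248 mm minimum.

288 mm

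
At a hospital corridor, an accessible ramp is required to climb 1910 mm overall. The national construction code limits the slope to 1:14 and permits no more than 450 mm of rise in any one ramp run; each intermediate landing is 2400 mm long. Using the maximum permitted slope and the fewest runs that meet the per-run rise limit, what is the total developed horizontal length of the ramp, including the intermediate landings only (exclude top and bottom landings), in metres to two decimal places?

36.34 m

At most 450 each: 1910/450 = 4.24, giving 5 ramp runs. That means 4 intermediate landings.
Ramp run (horizontal) at 1:14: 1910 × 14 = 26740 mm.
4 intermediate landings contribute 4 × 2400 = 9600 mm.
Developed length = 26740 + 9600 = 36340 mm.
= 36.34 m.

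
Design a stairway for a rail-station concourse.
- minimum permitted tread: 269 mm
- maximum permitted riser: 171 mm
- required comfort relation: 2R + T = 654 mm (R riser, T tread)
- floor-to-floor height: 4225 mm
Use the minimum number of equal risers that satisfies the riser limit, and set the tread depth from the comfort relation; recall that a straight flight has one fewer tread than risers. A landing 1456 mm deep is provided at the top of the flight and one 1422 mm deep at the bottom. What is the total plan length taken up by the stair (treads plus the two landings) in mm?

10462 mm

4225 / 171 = 24.71, so 25 risers are needed.
Each riser is 4225/25 = 169 mm (≤ 171 mm).
T = 654 − 2·169 = 316 mm, which satisfies the 269 mm minimum.
Treads = 25 − 1 = 24; going = 24 × 316 = 7584 mm.
Enclosure = 7584 + 1456 + 1422 = 10462 mm.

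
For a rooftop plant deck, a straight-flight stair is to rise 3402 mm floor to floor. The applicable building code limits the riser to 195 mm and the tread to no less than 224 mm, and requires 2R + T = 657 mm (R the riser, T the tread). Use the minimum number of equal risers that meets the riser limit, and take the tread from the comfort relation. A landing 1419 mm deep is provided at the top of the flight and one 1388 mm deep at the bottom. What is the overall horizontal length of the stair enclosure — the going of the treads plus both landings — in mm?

⌈3402/195⌉ = 18 risers.
Riser R = 3402 / 18 = 189 mm, within the 195 mm limit.
Tread T = 657 − 2 × 189 = 279 mm (≥ 224 mm).
Treads = 18 − 1 = 17; going = 17 × 279 = 4743 mm.
Enclosure = 4743 + 1419 + 1388 = 7550 mm.

7550 mm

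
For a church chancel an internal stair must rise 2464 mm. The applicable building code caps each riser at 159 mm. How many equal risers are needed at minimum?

2464 / 159 = 15.50, so 16 risers are needed.

16 risers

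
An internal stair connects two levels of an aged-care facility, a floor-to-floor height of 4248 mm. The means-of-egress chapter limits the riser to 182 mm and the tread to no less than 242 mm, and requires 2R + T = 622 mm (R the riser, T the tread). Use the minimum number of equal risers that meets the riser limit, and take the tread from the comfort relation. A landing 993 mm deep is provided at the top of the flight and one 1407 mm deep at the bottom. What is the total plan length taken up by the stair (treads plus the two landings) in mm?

8564 mm

⌈4248/182⌉ = 24 risers.
Each riser is 4248/24 = 177 mm (≤ 182 mm).
Tread T = 622 − 2 × 177 = 268 mm (≥ 242 mm).
24 risers give 23 treads; going = 23 × 268 = 6164 mm.
Add landings: 6164 + 993 + 1407 = 8564 mm.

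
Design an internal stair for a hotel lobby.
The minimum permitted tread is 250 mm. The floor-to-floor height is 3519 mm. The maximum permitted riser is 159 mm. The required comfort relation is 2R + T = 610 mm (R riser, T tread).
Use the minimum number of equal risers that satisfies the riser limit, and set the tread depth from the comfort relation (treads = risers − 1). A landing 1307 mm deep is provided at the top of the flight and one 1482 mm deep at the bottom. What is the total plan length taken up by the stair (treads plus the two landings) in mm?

3519 / 159 = 22.13, so 23 risers are needed.
Each riser is 3519/23 = 153 mm (≤ 159 mm).
T = 610 − 2·153 = 304 mm, which satisfies the 250 mm minimum.
23 risers give 22 treads; going = 22 × 304 = 6688 mm.
Add landings: 6688 + 1307 + 1482 = 9477 mm.

9477 mm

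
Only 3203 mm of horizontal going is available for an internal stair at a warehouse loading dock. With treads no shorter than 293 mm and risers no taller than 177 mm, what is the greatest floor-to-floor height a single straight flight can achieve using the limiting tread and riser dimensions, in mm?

3203 / 293 = 10.93, so 10 treads fit.
Risers = treads + 1 = 11.
Maximum height = 11 × 177 = 1947 mm.

1947 mm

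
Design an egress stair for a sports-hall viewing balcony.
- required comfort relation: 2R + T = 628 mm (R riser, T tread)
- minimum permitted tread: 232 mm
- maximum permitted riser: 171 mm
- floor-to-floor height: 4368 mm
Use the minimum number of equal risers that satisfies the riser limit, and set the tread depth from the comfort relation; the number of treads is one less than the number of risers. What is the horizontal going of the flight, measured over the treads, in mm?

7300 mm

4368 / 171 = 25.54, so 26 risers are needed.
Each riser is 4368/26 = 168 mm (≤ 171 mm).
T = 628 − 2·168 = 292 mm, which satisfies the 232 mm minimum.
Treads = 26 − 1 = 25; going = 25 × 292 = 7300 mm.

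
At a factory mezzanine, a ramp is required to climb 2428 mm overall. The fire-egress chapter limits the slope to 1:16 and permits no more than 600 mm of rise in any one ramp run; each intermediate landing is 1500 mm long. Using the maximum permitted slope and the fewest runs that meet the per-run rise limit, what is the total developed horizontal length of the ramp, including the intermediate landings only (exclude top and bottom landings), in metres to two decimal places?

2428 / 600 = 4.047 → round up to 5 ramp runs. That means 4 intermediate landings.
Horizontal run for 2428 mm of rise at 1:16 is 2428 × 16 = 38848 mm.
Intermediate landings: 4 × 1500 = 6000 mm.
Developed length = 38848 + 6000 = 44848 mm.
= 44.85 m.

44.85 m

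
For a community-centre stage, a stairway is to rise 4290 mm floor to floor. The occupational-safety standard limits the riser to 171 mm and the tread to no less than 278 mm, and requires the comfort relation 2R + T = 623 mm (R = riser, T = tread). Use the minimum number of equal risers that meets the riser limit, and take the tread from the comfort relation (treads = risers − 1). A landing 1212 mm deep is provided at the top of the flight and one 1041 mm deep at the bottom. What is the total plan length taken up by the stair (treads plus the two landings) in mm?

4290 / 171 = 25.088 → round up to 26 risers.
Riser R = 4290 / 26 = 165 mm, within the 171 mm limit.
From 2R + T = 623: T = 623 − 330 = 293 mm.
Going = (26 − 1) × 293 = 7325 mm.
Add landings: 7325 + 1212 + 1041 = 9578 mm.

9578 mm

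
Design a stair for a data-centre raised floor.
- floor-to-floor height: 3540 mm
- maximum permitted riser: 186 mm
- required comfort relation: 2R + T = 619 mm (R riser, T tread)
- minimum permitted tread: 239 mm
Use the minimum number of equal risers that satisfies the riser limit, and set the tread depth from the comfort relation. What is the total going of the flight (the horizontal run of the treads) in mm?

⌈3540/186⌉ = 20 risers.
R = 3540 ÷ 20 = 177 mm.
From 2R + T = 619: T = 619 − 354 = 265 mm.
Treads = 20 − 1 = 19; going = 19 × 265 = 5035 mm.

5035 mm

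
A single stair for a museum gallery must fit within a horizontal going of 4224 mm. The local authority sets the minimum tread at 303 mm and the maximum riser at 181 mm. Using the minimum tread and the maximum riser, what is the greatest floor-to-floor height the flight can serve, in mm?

2534 mm

Treads that fit: ⌊4224 / 303⌋ = 13.
Risers = treads + 1 = 14.
Maximum height = 14 × 181 = 2534 mm.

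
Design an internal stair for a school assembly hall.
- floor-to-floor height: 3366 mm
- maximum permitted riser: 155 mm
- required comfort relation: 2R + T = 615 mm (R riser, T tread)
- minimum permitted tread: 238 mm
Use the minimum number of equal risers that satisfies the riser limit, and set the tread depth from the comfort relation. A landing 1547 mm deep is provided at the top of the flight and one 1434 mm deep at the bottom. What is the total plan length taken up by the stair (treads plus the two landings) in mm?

3366 / 155 = 21.72, so 22 risers are needed.
R = 3366 ÷ 22 = 153 mm.
T = 615 − 2·153 = 309 mm, which satisfies the 238 mm minimum.
22 risers give 21 treads; going = 21 × 309 = 6489 mm.
Enclosure = 6489 + 1547 + 1434 = 9470 mm.

9470 mm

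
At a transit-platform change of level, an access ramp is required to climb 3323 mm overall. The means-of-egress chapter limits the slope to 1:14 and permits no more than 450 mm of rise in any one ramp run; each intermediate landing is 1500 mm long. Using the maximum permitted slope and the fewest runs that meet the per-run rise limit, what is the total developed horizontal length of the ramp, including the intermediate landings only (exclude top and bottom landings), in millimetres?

3323 / 450 = 7.38, so 8 ramp runs are needed. That means 7 intermediate landings.
Horizontal run for 3323 mm of rise at 1:14 is 3323 × 14 = 46522 mm.
Intermediate landings: 7 × 1500 = 10500 mm.
Total developed length = 46522 + 10500 = 57022 mm.

57022 mm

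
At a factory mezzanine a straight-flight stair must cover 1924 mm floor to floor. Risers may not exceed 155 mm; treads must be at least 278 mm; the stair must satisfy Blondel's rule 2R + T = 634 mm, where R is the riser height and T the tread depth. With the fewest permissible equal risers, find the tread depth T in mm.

At most 155 each: 1924/155 = 12.41, giving 13 risers.
R = 1924 ÷ 13 = 148 mm.
From 2R + T = 634: T = 634 − 296 = 338 mm.

338 mm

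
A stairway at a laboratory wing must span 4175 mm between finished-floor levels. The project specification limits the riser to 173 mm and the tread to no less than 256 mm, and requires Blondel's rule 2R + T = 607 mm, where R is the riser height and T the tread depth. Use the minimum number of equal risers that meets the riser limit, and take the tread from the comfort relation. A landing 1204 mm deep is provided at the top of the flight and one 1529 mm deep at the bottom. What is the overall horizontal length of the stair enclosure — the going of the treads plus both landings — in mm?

9285 mm

At most 173 each: 4175/173 = 24.13, giving 25 risers.
Riser R = 4175 / 25 = 167 mm, within the 173 mm limit.
From 2R + T = 607: T = 607 − 334 = 273 mm.
25 risers give 24 treads; going = 24 × 273 = 6552 mm.
Add landings: 6552 + 1204 + 1529 = 9285 mm.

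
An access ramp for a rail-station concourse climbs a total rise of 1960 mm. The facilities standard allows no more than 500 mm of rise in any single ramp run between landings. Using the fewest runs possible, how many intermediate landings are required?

3 intermediate landings

⌈1960/500⌉ = 4 ramp runs.
4 runs are separated by 3 intermediate landings.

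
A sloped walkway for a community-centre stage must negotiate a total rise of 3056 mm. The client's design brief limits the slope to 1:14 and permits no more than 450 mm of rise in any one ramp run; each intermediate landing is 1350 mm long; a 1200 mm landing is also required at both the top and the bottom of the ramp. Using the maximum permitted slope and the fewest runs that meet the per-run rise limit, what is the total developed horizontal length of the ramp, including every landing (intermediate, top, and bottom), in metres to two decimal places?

53.28 m

⌈3056/450⌉ = 7 ramp runs. That means 6 intermediate landings.
Horizontal run for 3056 mm of rise at 1:14 is 3056 × 14 = 42784 mm.
Intermediate landings: 6 × 1350 = 8100 mm.
Top and bottom landings: 2 × 1200 = 2400 mm.
Total = 42784 + 8100 + 2400 = 53284 mm.
= 53.28 m.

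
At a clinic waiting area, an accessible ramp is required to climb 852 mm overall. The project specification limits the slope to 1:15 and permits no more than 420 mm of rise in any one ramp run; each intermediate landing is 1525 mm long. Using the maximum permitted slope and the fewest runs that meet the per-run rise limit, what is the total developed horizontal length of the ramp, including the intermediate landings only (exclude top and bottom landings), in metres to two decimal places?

15.83 m

⌈852/420⌉ = 3 ramp runs. That means 2 intermediate landings.
Horizontal run for 852 mm of rise at 1:15 is 852 × 15 = 12780 mm.
Intermediate landings: 2 × 1525 = 3050 mm.
Developed length = 12780 + 3050 = 15830 mm.
= 15.83 m.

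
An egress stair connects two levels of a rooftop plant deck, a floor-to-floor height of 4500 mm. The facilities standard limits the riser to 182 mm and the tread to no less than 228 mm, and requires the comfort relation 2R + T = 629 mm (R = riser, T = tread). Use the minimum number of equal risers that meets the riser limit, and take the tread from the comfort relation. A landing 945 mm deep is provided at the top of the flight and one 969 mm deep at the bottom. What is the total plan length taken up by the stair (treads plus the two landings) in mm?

8370 mm

4500 / 182 = 24.725 → round up to 25 risers.
Riser R = 4500 / 25 = 180 mm, within the 182 mm limit.
From 2R + T = 629: T = 629 − 360 = 269 mm.
25 risers give 24 treads; going = 24 × 269 = 6456 mm.
Add landings: 6456 + 945 + 969 = 8370 mm.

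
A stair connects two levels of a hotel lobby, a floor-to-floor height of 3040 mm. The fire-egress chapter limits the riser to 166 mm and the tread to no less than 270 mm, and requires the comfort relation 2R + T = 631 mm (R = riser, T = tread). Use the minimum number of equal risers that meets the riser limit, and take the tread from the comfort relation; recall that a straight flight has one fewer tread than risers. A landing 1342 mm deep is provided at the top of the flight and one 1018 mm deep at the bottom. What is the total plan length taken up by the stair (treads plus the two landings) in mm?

7958 mm

3040 / 166 = 18.313 → round up to 19 risers.
R = 3040 ÷ 19 = 160 mm.
From 2R + T = 631: T = 631 − 320 = 311 mm.
Treads = 19 − 1 = 18; going = 18 × 311 = 5598 mm.
Enclosure = 5598 + 1342 + 1018 = 7958 mm.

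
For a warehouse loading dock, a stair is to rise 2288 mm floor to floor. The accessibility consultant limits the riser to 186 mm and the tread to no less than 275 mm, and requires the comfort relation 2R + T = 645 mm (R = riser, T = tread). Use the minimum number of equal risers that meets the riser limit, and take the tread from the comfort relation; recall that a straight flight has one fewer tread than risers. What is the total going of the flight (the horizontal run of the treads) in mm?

At most 186 each: 2288/186 = 12.30, giving 13 risers.
Riser R = 2288 / 13 = 176 mm, within the 186 mm limit.
Tread T = 645 − 2 × 176 = 293 mm (≥ 275 mm).
13 risers give 12 treads; going = 12 × 293 = 3516 mm.

3516 mm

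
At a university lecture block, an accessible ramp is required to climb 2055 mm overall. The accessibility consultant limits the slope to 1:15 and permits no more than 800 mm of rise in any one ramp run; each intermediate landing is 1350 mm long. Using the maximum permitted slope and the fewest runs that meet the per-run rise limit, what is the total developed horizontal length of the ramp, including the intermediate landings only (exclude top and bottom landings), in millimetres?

At most 800 each: 2055/800 = 2.57, giving 3 ramp runs. That means 2 intermediate landings.
Ramp run (horizontal) at 1:15: 2055 × 15 = 30825 mm.
Intermediate landings: 2 × 1350 = 2700 mm.
Developed length = 30825 + 2700 = 33525 mm.

33525 mm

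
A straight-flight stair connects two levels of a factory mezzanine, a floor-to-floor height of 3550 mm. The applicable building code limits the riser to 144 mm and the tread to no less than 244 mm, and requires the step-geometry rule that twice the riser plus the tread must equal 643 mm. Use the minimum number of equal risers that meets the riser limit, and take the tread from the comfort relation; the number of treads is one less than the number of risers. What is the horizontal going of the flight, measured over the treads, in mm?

8616 mm

3550 / 144 = 24.653 → round up to 25 risers.
Riser R = 3550 / 25 = 142 mm, within the 144 mm limit.
From 2R + T = 643: T = 643 − 284 = 359 mm.
25 risers give 24 treads; going = 24 × 359 = 8616 mm.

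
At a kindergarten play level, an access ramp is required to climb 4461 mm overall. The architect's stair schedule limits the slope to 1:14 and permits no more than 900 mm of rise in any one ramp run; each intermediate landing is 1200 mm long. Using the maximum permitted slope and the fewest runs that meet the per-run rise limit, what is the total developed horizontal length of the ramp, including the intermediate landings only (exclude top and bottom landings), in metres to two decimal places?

67.25 m

4461 / 900 = 4.96, so 5 ramp runs are needed. That means 4 intermediate landings.
Ramp run (horizontal) at 1:14: 4461 × 14 = 62454 mm.
4 intermediate landings contribute 4 × 1200 = 4800 mm.
Total developed length = 62454 + 4800 = 67254 mm.
= 67.25 m.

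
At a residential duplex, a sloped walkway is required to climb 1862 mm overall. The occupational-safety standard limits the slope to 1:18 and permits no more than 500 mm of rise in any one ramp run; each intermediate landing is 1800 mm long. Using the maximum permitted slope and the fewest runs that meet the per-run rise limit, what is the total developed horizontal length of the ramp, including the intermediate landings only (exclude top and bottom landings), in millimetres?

⌈1862/500⌉ = 4 ramp runs. That means 3 intermediate landings.
Ramp run (horizontal) at 1:18: 1862 × 18 = 33516 mm.
3 intermediate landings contribute 3 × 1800 = 5400 mm.
Developed length = 33516 + 5400 = 38916 mm.

38916 mm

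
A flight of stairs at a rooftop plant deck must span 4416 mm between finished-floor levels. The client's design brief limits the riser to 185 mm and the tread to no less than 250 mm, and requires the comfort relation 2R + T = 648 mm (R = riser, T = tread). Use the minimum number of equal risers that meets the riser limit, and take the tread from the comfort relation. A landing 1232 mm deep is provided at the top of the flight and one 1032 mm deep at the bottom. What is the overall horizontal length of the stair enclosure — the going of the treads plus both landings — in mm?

⌈4416/185⌉ = 24 risers.
R = 4416 ÷ 24 = 184 mm.
T = 648 − 2·184 = 280 mm, which satisfies the 250 mm minimum.
Going = (24 − 1) × 280 = 6440 mm.
Enclosure = 6440 + 1232 + 1032 = 8704 mm.

8704 mm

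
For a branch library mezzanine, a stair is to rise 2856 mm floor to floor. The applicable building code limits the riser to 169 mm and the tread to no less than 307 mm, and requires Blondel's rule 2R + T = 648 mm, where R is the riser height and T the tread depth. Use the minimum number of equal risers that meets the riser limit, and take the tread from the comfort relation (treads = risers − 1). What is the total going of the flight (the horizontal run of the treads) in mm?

At most 169 each: 2856/169 = 16.90, giving 17 risers.
Each riser is 2856/17 = 168 mm (≤ 169 mm).
T = 648 − 2·168 = 312 mm, which satisfies the 307 mm minimum.
Going = (17 − 1) × 312 = 4992 mm.

4992 mm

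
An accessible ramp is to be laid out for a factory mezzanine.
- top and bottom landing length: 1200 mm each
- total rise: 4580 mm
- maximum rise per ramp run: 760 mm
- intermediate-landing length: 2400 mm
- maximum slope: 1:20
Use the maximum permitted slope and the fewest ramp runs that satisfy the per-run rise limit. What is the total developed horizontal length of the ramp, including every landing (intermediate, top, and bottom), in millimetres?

108400 mm

4580 / 760 = 6.03, so 7 ramp runs are needed. That means 6 intermediate landings.
Horizontal run for 4580 mm of rise at 1:20 is 4580 × 20 = 91600 mm.
6 intermediate landings contribute 6 × 2400 = 14400 mm.
Top and bottom landings: 2 × 1200 = 2400 mm.
Total = 91600 + 14400 + 2400 = 108400 mm.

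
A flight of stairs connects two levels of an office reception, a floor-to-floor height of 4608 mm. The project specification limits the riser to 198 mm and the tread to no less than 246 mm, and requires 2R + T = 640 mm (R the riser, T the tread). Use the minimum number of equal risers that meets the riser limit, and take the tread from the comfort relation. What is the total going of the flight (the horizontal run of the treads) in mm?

5888 mm

At most 198 each: 4608/198 = 23.27, giving 24 risers.
Each riser is 4608/24 = 192 mm (≤ 198 mm).
T = 640 − 2·192 = 256 mm, which satisfies the 246 mm minimum.
Treads = 24 − 1 = 23; going = 23 × 256 = 5888 mm.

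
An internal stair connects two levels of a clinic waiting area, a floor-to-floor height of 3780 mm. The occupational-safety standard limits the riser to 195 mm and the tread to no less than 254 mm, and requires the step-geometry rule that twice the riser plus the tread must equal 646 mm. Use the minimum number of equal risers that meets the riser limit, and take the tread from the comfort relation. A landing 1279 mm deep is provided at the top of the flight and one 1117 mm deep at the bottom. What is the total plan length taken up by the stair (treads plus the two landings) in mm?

7488 mm

At most 195 each: 3780/195 = 19.38, giving 20 risers.
Riser R = 3780 / 20 = 189 mm, within the 195 mm limit.
From 2R + T = 646: T = 646 − 378 = 268 mm.
20 risers give 19 treads; going = 19 × 268 = 5092 mm.
Enclosure = 5092 + 1279 + 1117 = 7488 mm.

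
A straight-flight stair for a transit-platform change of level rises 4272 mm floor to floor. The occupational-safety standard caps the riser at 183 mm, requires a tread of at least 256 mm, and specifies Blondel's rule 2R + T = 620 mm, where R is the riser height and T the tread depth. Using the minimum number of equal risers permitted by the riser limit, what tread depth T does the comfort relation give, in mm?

⌈4272/183⌉ = 24 risers.
R = 4272 ÷ 24 = 178 mm.
Tread T = 620 − 2 × 178 = 264 mm (≥ 256 mm).

264 mm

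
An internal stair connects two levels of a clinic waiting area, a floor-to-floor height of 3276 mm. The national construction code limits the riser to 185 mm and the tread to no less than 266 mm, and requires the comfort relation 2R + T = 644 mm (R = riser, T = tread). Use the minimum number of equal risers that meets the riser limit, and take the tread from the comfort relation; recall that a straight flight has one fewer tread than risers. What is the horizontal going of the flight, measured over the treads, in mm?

3276 / 185 = 17.708 → round up to 18 risers.
Each riser is 3276/18 = 182 mm (≤ 185 mm).
From 2R + T = 644: T = 644 − 364 = 280 mm.
Treads = 18 − 1 = 17; going = 17 × 280 = 4760 mm.

4760 mm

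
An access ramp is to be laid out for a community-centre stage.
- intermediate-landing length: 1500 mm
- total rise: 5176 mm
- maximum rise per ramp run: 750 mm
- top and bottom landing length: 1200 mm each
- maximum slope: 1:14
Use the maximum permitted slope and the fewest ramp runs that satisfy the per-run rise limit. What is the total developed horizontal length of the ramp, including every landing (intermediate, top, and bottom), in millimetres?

83864 mm

At most 750 each: 5176/750 = 6.90, giving 7 ramp runs. That means 6 intermediate landings.
Ramp run (horizontal) at 1:14: 5176 × 14 = 72464 mm.
Intermediate landings: 6 × 1500 = 9000 mm.
Top and bottom landings: 2 × 1200 = 2400 mm.
Total = 72464 + 9000 + 2400 = 83864 mm.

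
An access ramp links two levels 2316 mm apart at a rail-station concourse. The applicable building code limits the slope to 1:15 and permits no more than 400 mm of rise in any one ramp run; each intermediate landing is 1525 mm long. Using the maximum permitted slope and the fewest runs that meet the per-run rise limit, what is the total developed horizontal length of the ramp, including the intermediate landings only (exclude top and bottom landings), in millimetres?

⌈2316/400⌉ = 6 ramp runs. That means 5 intermediate landings.
Ramp run (horizontal) at 1:15: 2316 × 15 = 34740 mm.
Intermediate landings: 5 × 1525 = 7625 mm.
Developed length = 34740 + 7625 = 42365 mm.

42365 mm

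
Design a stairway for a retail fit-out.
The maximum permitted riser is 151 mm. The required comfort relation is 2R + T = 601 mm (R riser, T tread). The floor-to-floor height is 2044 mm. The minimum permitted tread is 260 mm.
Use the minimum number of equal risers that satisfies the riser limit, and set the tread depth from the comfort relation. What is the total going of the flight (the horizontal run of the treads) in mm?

2044 / 151 = 13.54, so 14 risers are needed.
Each riser is 2044/14 = 146 mm (≤ 151 mm).
T = 601 − 2·146 = 309 mm, which satisfies the 260 mm minimum.
Going = (14 − 1) × 309 = 4017 mm.

4017 mm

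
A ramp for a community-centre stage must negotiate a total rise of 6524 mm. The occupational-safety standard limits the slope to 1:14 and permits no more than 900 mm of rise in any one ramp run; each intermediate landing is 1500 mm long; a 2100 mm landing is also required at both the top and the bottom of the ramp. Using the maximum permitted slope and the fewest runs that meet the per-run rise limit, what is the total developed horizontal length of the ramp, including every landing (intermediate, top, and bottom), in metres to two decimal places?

106.04 m

At most 900 each: 6524/900 = 7.25, giving 8 ramp runs. That means 7 intermediate landings.
Horizontal run for 6524 mm of rise at 1:14 is 6524 × 14 = 91336 mm.
Intermediate landings: 7 × 1500 = 10500 mm.
Top and bottom landings: 2 × 2100 = 4200 mm.
Total = 91336 + 10500 + 4200 = 106036 mm.
= 106.04 m.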